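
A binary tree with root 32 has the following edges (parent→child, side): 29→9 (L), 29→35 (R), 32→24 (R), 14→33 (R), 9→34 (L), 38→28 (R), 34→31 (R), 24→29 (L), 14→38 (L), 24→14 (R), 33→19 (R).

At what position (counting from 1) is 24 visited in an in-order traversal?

In-order visits the left subtree, then the node, then the right subtree.
At 32: no left child.
Visit 32.
At 32: go right to 24.
  At 24: go left to 29.
    At 29: go left to 9.
      At 9: go left to 34.
        At 34: no left child.
        Visit 34.
        At 34: go right to 31.
          31 is a leaf — visit 31.
      Visit 9.
      At 9: no right child.
    Visit 29.
    At 29: go right to 35.
      35 is a leaf — visit 35.
  Visit 24.
  At 24: go right to 14.
    At 14: go left to 38.
      At 38: no left child.
      Visit 38.
      At 38: go right to 28.
        28 is a leaf — visit 28.
    Visit 14.
    At 14: go right to 33.
      At 33: no left child.
      Visit 33.
      At 33: go right to 19.
        19 is a leaf — visit 19.
Full in-order sequence: 32, 34, 31, 9, 29, 35, 24, 38, 28, 14, 33, 19.

7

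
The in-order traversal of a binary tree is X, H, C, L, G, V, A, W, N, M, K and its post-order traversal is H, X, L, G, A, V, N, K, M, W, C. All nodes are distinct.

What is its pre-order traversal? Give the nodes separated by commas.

C, X, H, W, V, G, L, A, M, N, K

The last element of post-order is the root; it splits in-order into left and right subtrees.
Root C: left subtree has 2 nodes {X, H}, right has 8 {L, G, V, A, W, N, M, K}.
  Root X: left subtree has 0 nodes { }, right has 1 {H}.
  Root W: left subtree has 4 nodes {L, G, V, A}, right has 3 {N, M, K}.
    Root V: left subtree has 2 nodes {L, G}, right has 1 {A}.
      Root G: left subtree has 1 node {L}, right has 0 { }.
    Root M: left subtree has 1 node {N}, right has 1 {K}.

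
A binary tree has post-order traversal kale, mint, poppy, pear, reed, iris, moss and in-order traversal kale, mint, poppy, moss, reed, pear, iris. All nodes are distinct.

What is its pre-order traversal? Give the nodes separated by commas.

moss, poppy, mint, kale, iris, reed, pear

The last element of post-order is the root; it splits in-order into left and right subtrees.
Root moss: left subtree has 3 nodes {kale, mint, poppy}, right has 3 {reed, pear, iris}.
  Root poppy: left subtree has 2 nodes {kale, mint}, right has 0 { }.
    Root mint: left subtree has 1 node {kale}, right has 0 { }.
  Root iris: left subtree has 2 nodes {reed, pear}, right has 0 { }.
    Root reed: left subtree has 0 nodes { }, right has 1 {pear}.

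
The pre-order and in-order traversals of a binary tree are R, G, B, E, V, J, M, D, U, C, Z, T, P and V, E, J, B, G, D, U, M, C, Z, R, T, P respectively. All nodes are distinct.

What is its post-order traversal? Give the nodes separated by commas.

V, J, E, B, U, D, Z, C, M, G, P, T, R

The first element of pre-order is the root; it splits in-order into left and right subtrees.
Root R: left subtree has 10 nodes {V, E, J, B, G, D, U, M, C, Z}, right has 2 {T, P}.
  Root G: left subtree has 4 nodes {V, E, J, B}, right has 5 {D, U, M, C, Z}.
    Root B: left subtree has 3 nodes {V, E, J}, right has 0 { }.
      Root E: left subtree has 1 node {V}, right has 1 {J}.
    Root M: left subtree has 2 nodes {D, U}, right has 2 {C, Z}.
      Root D: left subtree has 0 nodes { }, right has 1 {U}.
      Root C: left subtree has 0 nodes { }, right has 1 {Z}.
  Root T: left subtree has 0 nodes { }, right has 1 {P}.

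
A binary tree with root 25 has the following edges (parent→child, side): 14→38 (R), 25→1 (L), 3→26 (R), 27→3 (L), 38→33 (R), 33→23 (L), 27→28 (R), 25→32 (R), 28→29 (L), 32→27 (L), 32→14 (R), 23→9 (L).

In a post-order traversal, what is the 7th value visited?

Post-order visits the left subtree, then the right subtree, then the node.
At 25: go left to 1.
  1 is a leaf — visit 1.
At 25: go right to 32.
  At 32: go left to 27.
    At 27: go left to 3.
      At 3: no left child.
      At 3: go right to 26.
        26 is a leaf — visit 26.
      Visit 3.
    At 27: go right to 28.
      At 28: go left to 29.
        29 is a leaf — visit 29.
      At 28: no right child.
      Visit 28.
    Visit 27.
  At 32: go right to 14.
    At 14: no left child.
    At 14: go right to 38.
      At 38: no left child.
      At 38: go right to 33.
        At 33: go left to 23.
          At 23: go left to 9.
            9 is a leaf — visit 9.
          At 23: no right child.
          Visit 23.
        At 33: no right child.
        Visit 33.
      Visit 38.
    Visit 14.
  Visit 32.
Visit 25.
Full post-order sequence: 1, 26, 3, 29, 28, 27, 9, 23, 33, 38, 14, 32, 25.

9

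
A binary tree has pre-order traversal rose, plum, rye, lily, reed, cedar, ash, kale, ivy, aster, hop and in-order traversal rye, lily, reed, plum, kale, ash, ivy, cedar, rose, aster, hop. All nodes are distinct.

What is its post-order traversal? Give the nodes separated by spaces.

The first element of pre-order is the root; it splits in-order into left and right subtrees.
Root rose: left subtree has 8 nodes {rye, lily, reed, plum, kale, ash, ivy, cedar}, right has 2 {aster, hop}.
  Root plum: left subtree has 3 nodes {rye, lily, reed}, right has 4 {kale, ash, ivy, cedar}.
    Root rye: left subtree has 0 nodes { }, right has 2 {lily, reed}.
      Root lily: left subtree has 0 nodes { }, right has 1 {reed}.
    Root cedar: left subtree has 3 nodes {kale, ash, ivy}, right has 0 { }.
      Root ash: left subtree has 1 node {kale}, right has 1 {ivy}.
  Root aster: left subtree has 0 nodes { }, right has 1 {hop}.

reed lily rye kale ivy ash cedar plum hop aster rose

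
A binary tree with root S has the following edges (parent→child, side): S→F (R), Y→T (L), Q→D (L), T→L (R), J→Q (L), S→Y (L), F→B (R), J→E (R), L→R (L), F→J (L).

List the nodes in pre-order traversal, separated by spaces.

S Y T L R F J Q D E B

Pre-order visits the node, then its left subtree, then its right subtree.
Visit S.
At S: go left to Y.
  Visit Y.
  At Y: go left to T.
    Visit T.
    At T: no left child.
    At T: go right to L.
      Visit L.
      At L: go left to R.
        R is a leaf — visit R.
      At L: no right child.
  At Y: no right child.
At S: go right to F.
  Visit F.
  At F: go left to J.
    Visit J.
    At J: go left to Q.
      Visit Q.
      At Q: go left to D.
        D is a leaf — visit D.
      At Q: no right child.
    At J: go right to E.
      E is a leaf — visit E.
  At F: go right to B.
    B is a leaf — visit B.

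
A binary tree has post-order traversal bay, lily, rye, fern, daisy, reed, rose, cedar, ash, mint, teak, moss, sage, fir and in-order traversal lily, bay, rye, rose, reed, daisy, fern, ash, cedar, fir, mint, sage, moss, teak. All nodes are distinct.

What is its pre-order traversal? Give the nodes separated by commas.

fir, ash, rose, rye, lily, bay, reed, daisy, fern, cedar, sage, mint, moss, teak

The last element of post-order is the root; it splits in-order into left and right subtrees.
Root fir: left subtree has 9 nodes {lily, bay, rye, rose, reed, daisy, fern, ash, cedar}, right has 4 {mint, sage, moss, teak}.
  Root ash: left subtree has 7 nodes {lily, bay, rye, rose, reed, daisy, fern}, right has 1 {cedar}.
    Root rose: left subtree has 3 nodes {lily, bay, rye}, right has 3 {reed, daisy, fern}.
      Root rye: left subtree has 2 nodes {lily, bay}, right has 0 { }.
        Root lily: left subtree has 0 nodes { }, right has 1 {bay}.
      Root reed: left subtree has 0 nodes { }, right has 2 {daisy, fern}.
        Root daisy: left subtree has 0 nodes { }, right has 1 {fern}.
  Root sage: left subtree has 1 node {mint}, right has 2 {moss, teak}.
    Root moss: left subtree has 0 nodes { }, right has 1 {teak}.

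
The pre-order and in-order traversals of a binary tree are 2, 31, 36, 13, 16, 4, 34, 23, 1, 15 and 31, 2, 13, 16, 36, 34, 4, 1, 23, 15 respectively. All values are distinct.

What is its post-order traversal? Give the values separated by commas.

31, 16, 13, 34, 1, 15, 23, 4, 36, 2

The first element of pre-order is the root; it splits in-order into left and right subtrees.
Root 2: left subtree has 1 node {31}, right has 8 {13, 16, 36, 34, 4, 1, 23, 15}.
  Root 36: left subtree has 2 nodes {13, 16}, right has 5 {34, 4, 1, 23, 15}.
    Root 13: left subtree has 0 nodes { }, right has 1 {16}.
    Root 4: left subtree has 1 node {34}, right has 3 {1, 23, 15}.
      Root 23: left subtree has 1 node {1}, right has 1 {15}.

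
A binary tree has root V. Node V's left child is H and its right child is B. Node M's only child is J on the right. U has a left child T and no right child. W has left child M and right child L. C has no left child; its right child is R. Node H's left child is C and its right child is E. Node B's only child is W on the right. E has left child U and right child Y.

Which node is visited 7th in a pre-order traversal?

Pre-order visits the node, then its left subtree, then its right subtree.
Visit V.
At V: go left to H.
  Visit H.
  At H: go left to C.
    Visit C.
    At C: no left child.
    At C: go right to R.
      R is a leaf — visit R.
  At H: go right to E.
    Visit E.
    At E: go left to U.
      Visit U.
      At U: go left to T.
        T is a leaf — visit T.
      At U: no right child.
    At E: go right to Y.
      Y is a leaf — visit Y.
At V: go right to B.
  Visit B.
  At B: no left child.
  At B: go right to W.
    Visit W.
    At W: go left to M.
      Visit M.
      At M: no left child.
      At M: go right to J.
        J is a leaf — visit J.
    At W: go right to L.
      L is a leaf — visit L.
Full pre-order sequence: V, H, C, R, E, U, T, Y, B, W, M, J, L.

T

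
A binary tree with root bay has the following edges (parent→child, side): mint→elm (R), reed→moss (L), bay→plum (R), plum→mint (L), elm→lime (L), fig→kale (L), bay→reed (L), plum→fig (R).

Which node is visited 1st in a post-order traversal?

moss

Post-order visits the left subtree, then the right subtree, then the node.
At bay: go left to reed.
  At reed: go left to moss.
    moss is a leaf — visit moss.
  At reed: no right child.
  Visit reed.
At bay: go right to plum.
  At plum: go left to mint.
    At mint: no left child.
    At mint: go right to elm.
      At elm: go left to lime.
        lime is a leaf — visit lime.
      At elm: no right child.
      Visit elm.
    Visit mint.
  At plum: go right to fig.
    At fig: go left to kale.
      kale is a leaf — visit kale.
    At fig: no right child.
    Visit fig.
  Visit plum.
Visit bay.
Full post-order sequence: moss, reed, lime, elm, mint, kale, fig, plum, bay.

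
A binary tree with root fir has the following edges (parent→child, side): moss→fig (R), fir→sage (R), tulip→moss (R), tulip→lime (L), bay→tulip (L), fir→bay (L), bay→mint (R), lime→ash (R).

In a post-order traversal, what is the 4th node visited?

moss

Post-order visits the left subtree, then the right subtree, then the node.
At fir: go left to bay.
  At bay: go left to tulip.
    At tulip: go left to lime.
      At lime: no left child.
      At lime: go right to ash.
        ash is a leaf — visit ash.
      Visit lime.
    At tulip: go right to moss.
      At moss: no left child.
      At moss: go right to fig.
        fig is a leaf — visit fig.
      Visit moss.
    Visit tulip.
  At bay: go right to mint.
    mint is a leaf — visit mint.
  Visit bay.
At fir: go right to sage.
  sage is a leaf — visit sage.
Visit fir.
Full post-order sequence: ash, lime, fig, moss, tulip, mint, bay, sage, fir.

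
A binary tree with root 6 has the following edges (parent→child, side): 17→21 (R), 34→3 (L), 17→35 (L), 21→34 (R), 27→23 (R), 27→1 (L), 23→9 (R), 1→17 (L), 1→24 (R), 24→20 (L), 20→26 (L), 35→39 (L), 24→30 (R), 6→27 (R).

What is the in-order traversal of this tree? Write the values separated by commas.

6, 39, 35, 17, 21, 3, 34, 1, 26, 20, 24, 30, 27, 23, 9

In-order visits the left subtree, then the node, then the right subtree.
At 6: no left child.
Visit 6.
At 6: go right to 27.
  At 27: go left to 1.
    At 1: go left to 17.
      At 17: go left to 35.
        At 35: go left to 39.
          39 is a leaf — visit 39.
        Visit 35.
        At 35: no right child.
      Visit 17.
      At 17: go right to 21.
        At 21: no left child.
        Visit 21.
        At 21: go right to 34.
          At 34: go left to 3.
            3 is a leaf — visit 3.
          Visit 34.
          At 34: no right child.
    Visit 1.
    At 1: go right to 24.
      At 24: go left to 20.
        At 20: go left to 26.
          26 is a leaf — visit 26.
        Visit 20.
        At 20: no right child.
      Visit 24.
      At 24: go right to 30.
        30 is a leaf — visit 30.
  Visit 27.
  At 27: go right to 23.
    At 23: no left child.
    Visit 23.
    At 23: go right to 9.
      9 is a leaf — visit 9.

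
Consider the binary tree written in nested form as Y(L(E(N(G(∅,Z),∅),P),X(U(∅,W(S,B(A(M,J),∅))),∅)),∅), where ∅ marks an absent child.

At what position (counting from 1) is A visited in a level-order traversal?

Level-order visits nodes level by level from the root, left to right within each level.
Level 0: Y
Level 1: L
Level 2: E, X
Level 3: N, P, U
Level 4: G, W
Level 5: Z, S, B
Level 6: A
Level 7: M, J
Full level-order sequence: Y, L, E, X, N, P, U, G, W, Z, S, B, A, M, J.

13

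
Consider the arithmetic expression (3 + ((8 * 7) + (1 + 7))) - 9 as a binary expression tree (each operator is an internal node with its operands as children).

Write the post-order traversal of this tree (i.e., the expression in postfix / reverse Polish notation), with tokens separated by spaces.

Post-order on an expression tree gives postfix notation: for each operator, emit left operand, right operand, then the operator.

3 8 7 * 1 7 + + + 9 -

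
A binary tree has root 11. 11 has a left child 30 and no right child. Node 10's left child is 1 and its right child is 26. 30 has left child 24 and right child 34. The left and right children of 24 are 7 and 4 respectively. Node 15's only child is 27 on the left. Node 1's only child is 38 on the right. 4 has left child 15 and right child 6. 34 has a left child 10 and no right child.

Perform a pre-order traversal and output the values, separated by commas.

Pre-order visits the node, then its left subtree, then its right subtree.
Visit 11.
At 11: go left to 30.
  Visit 30.
  At 30: go left to 24.
    Visit 24.
    At 24: go left to 7.
      7 is a leaf — visit 7.
    At 24: go right to 4.
      Visit 4.
      At 4: go left to 15.
        Visit 15.
        At 15: go left to 27.
          27 is a leaf — visit 27.
        At 15: no right child.
      At 4: go right to 6.
        6 is a leaf — visit 6.
  At 30: go right to 34.
    Visit 34.
    At 34: go left to 10.
      Visit 10.
      At 10: go left to 1.
        Visit 1.
        At 1: no left child.
        At 1: go right to 38.
          38 is a leaf — visit 38.
      At 10: go right to 26.
        26 is a leaf — visit 26.
    At 34: no right child.
At 11: no right child.

11, 30, 24, 7, 4, 15, 27, 6, 34, 10, 1, 38, 26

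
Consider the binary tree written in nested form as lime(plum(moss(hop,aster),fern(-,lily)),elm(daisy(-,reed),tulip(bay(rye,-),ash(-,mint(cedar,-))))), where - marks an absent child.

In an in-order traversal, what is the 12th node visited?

In-order visits the left subtree, then the node, then the right subtree.
At lime: go left to plum.
  At plum: go left to moss.
    At moss: go left to hop.
      hop is a leaf — visit hop.
    Visit moss.
    At moss: go right to aster.
      aster is a leaf — visit aster.
  Visit plum.
  At plum: go right to fern.
    At fern: no left child.
    Visit fern.
    At fern: go right to lily.
      lily is a leaf — visit lily.
Visit lime.
At lime: go right to elm.
  At elm: go left to daisy.
    At daisy: no left child.
    Visit daisy.
    At daisy: go right to reed.
      reed is a leaf — visit reed.
  Visit elm.
  At elm: go right to tulip.
    At tulip: go left to bay.
      At bay: go left to rye.
        rye is a leaf — visit rye.
      Visit bay.
      At bay: no right child.
    Visit tulip.
    At tulip: go right to ash.
      At ash: no left child.
      Visit ash.
      At ash: go right to mint.
        At mint: go left to cedar.
          cedar is a leaf — visit cedar.
        Visit mint.
        At mint: no right child.
Full in-order sequence: hop, moss, aster, plum, fern, lily, lime, daisy, reed, elm, rye, bay, tulip, ash, cedar, mint.

bay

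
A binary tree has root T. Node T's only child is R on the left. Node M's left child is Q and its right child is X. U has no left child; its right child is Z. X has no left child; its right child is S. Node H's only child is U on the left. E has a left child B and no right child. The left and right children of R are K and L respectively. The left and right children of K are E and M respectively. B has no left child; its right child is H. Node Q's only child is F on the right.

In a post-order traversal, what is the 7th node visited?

Post-order visits the left subtree, then the right subtree, then the node.
At T: go left to R.
  At R: go left to K.
    At K: go left to E.
      At E: go left to B.
        At B: no left child.
        At B: go right to H.
          At H: go left to U.
            At U: no left child.
            At U: go right to Z.
              Z is a leaf — visit Z.
            Visit U.
          At H: no right child.
          Visit H.
        Visit B.
      At E: no right child.
      Visit E.
    At K: go right to M.
      At M: go left to Q.
        At Q: no left child.
        At Q: go right to F.
          F is a leaf — visit F.
        Visit Q.
      At M: go right to X.
        At X: no left child.
        At X: go right to S.
          S is a leaf — visit S.
        Visit X.
      Visit M.
    Visit K.
  At R: go right to L.
    L is a leaf — visit L.
  Visit R.
At T: no right child.
Visit T.
Full post-order sequence: Z, U, H, B, E, F, Q, S, X, M, K, L, R, T.

Q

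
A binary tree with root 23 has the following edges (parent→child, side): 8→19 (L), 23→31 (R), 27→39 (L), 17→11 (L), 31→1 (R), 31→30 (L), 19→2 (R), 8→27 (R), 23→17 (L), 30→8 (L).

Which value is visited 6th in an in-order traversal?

In-order visits the left subtree, then the node, then the right subtree.
At 23: go left to 17.
  At 17: go left to 11.
    11 is a leaf — visit 11.
  Visit 17.
  At 17: no right child.
Visit 23.
At 23: go right to 31.
  At 31: go left to 30.
    At 30: go left to 8.
      At 8: go left to 19.
        At 19: no left child.
        Visit 19.
        At 19: go right to 2.
          2 is a leaf — visit 2.
      Visit 8.
      At 8: go right to 27.
        At 27: go left to 39.
          39 is a leaf — visit 39.
        Visit 27.
        At 27: no right child.
    Visit 30.
    At 30: no right child.
  Visit 31.
  At 31: go right to 1.
    1 is a leaf — visit 1.
Full in-order sequence: 11, 17, 23, 19, 2, 8, 39, 27, 30, 31, 1.

8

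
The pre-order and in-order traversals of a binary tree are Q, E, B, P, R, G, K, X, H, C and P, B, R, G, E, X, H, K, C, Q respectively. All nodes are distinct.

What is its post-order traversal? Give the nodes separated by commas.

The first element of pre-order is the root; it splits in-order into left and right subtrees.
Root Q: left subtree has 9 nodes {P, B, R, G, E, X, H, K, C}, right has 0 { }.
  Root E: left subtree has 4 nodes {P, B, R, G}, right has 4 {X, H, K, C}.
    Root B: left subtree has 1 node {P}, right has 2 {R, G}.
      Root R: left subtree has 0 nodes { }, right has 1 {G}.
    Root K: left subtree has 2 nodes {X, H}, right has 1 {C}.
      Root X: left subtree has 0 nodes { }, right has 1 {H}.

P, G, R, B, H, X, C, K, E, Q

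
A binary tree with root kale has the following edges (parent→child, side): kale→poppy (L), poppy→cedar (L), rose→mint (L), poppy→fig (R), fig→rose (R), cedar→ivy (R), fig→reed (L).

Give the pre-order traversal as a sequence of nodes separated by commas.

kale, poppy, cedar, ivy, fig, reed, rose, mint

Pre-order visits the node, then its left subtree, then its right subtree.
Visit kale.
At kale: go left to poppy.
  Visit poppy.
  At poppy: go left to cedar.
    Visit cedar.
    At cedar: no left child.
    At cedar: go right to ivy.
      ivy is a leaf — visit ivy.
  At poppy: go right to fig.
    Visit fig.
    At fig: go left to reed.
      reed is a leaf — visit reed.
    At fig: go right to rose.
      Visit rose.
      At rose: go left to mint.
        mint is a leaf — visit mint.
      At rose: no right child.
At kale: no right child.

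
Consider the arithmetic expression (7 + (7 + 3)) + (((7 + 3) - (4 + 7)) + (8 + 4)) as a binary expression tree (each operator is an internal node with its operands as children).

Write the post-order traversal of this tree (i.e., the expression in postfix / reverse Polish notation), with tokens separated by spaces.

7 7 3 + + 7 3 + 4 7 + - 8 4 + + +

Post-order on an expression tree gives postfix notation: for each operator, emit left operand, right operand, then the operator.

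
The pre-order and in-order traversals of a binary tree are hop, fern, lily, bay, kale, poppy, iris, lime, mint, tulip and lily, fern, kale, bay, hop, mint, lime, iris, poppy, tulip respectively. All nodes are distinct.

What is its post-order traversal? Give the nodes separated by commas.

The first element of pre-order is the root; it splits in-order into left and right subtrees.
Root hop: left subtree has 4 nodes {lily, fern, kale, bay}, right has 5 {mint, lime, iris, poppy, tulip}.
  Root fern: left subtree has 1 node {lily}, right has 2 {kale, bay}.
    Root bay: left subtree has 1 node {kale}, right has 0 { }.
  Root poppy: left subtree has 3 nodes {mint, lime, iris}, right has 1 {tulip}.
    Root iris: left subtree has 2 nodes {mint, lime}, right has 0 { }.
      Root lime: left subtree has 1 node {mint}, right has 0 { }.

lily, kale, bay, fern, mint, lime, iris, tulip, poppy, hop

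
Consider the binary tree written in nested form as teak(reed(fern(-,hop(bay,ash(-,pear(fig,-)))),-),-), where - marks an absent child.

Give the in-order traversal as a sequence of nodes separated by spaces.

fern bay hop ash fig pear reed teak

In-order visits the left subtree, then the node, then the right subtree.
At teak: go left to reed.
  At reed: go left to fern.
    At fern: no left child.
    Visit fern.
    At fern: go right to hop.
      At hop: go left to bay.
        bay is a leaf — visit bay.
      Visit hop.
      At hop: go right to ash.
        At ash: no left child.
        Visit ash.
        At ash: go right to pear.
          At pear: go left to fig.
            fig is a leaf — visit fig.
          Visit pear.
          At pear: no right child.
  Visit reed.
  At reed: no right child.
Visit teak.
At teak: no right child.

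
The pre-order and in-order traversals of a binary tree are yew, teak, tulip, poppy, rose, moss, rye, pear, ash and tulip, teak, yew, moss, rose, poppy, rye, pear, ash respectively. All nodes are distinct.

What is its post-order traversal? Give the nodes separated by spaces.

The first element of pre-order is the root; it splits in-order into left and right subtrees.
Root yew: left subtree has 2 nodes {tulip, teak}, right has 6 {moss, rose, poppy, rye, pear, ash}.
  Root teak: left subtree has 1 node {tulip}, right has 0 { }.
  Root poppy: left subtree has 2 nodes {moss, rose}, right has 3 {rye, pear, ash}.
    Root rose: left subtree has 1 node {moss}, right has 0 { }.
    Root rye: left subtree has 0 nodes { }, right has 2 {pear, ash}.
      Root pear: left subtree has 0 nodes { }, right has 1 {ash}.

tulip teak moss rose ash pear rye poppy yew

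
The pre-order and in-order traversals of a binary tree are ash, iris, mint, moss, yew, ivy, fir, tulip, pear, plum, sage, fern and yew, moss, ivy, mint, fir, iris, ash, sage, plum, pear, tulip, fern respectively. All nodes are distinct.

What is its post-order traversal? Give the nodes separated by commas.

yew, ivy, moss, fir, mint, iris, sage, plum, pear, fern, tulip, ash

The first element of pre-order is the root; it splits in-order into left and right subtrees.
Root ash: left subtree has 6 nodes {yew, moss, ivy, mint, fir, iris}, right has 5 {sage, plum, pear, tulip, fern}.
  Root iris: left subtree has 5 nodes {yew, moss, ivy, mint, fir}, right has 0 { }.
    Root mint: left subtree has 3 nodes {yew, moss, ivy}, right has 1 {fir}.
      Root moss: left subtree has 1 node {yew}, right has 1 {ivy}.
  Root tulip: left subtree has 3 nodes {sage, plum, pear}, right has 1 {fern}.
    Root pear: left subtree has 2 nodes {sage, plum}, right has 0 { }.
      Root plum: left subtree has 1 node {sage}, right has 0 { }.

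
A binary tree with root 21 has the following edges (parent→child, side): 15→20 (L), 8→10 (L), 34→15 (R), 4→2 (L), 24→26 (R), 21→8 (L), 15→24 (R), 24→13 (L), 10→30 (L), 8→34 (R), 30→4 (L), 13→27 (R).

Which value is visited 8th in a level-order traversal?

20

Level-order visits nodes level by level from the root, left to right within each level.
Level 0: 21
Level 1: 8
Level 2: 10, 34
Level 3: 30, 15
Level 4: 4, 20, 24
Level 5: 2, 13, 26
Level 6: 27
Full level-order sequence: 21, 8, 10, 34, 30, 15, 4, 20, 24, 2, 13, 26, 27.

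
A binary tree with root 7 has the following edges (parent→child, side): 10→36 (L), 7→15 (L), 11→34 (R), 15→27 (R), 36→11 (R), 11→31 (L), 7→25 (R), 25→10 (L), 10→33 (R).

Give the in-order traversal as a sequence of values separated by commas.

15, 27, 7, 36, 31, 11, 34, 10, 33, 25

In-order visits the left subtree, then the node, then the right subtree.
At 7: go left to 15.
  At 15: no left child.
  Visit 15.
  At 15: go right to 27.
    27 is a leaf — visit 27.
Visit 7.
At 7: go right to 25.
  At 25: go left to 10.
    At 10: go left to 36.
      At 36: no left child.
      Visit 36.
      At 36: go right to 11.
        At 11: go left to 31.
          31 is a leaf — visit 31.
        Visit 11.
        At 11: go right to 34.
          34 is a leaf — visit 34.
    Visit 10.
    At 10: go right to 33.
      33 is a leaf — visit 33.
  Visit 25.
  At 25: no right child.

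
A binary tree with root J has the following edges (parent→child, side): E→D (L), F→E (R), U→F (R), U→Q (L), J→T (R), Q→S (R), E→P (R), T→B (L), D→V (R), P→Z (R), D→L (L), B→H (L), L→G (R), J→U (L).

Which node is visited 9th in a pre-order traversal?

G

Pre-order visits the node, then its left subtree, then its right subtree.
Visit J.
At J: go left to U.
  Visit U.
  At U: go left to Q.
    Visit Q.
    At Q: no left child.
    At Q: go right to S.
      S is a leaf — visit S.
  At U: go right to F.
    Visit F.
    At F: no left child.
    At F: go right to E.
      Visit E.
      At E: go left to D.
        Visit D.
        At D: go left to L.
          Visit L.
          At L: no left child.
          At L: go right to G.
            G is a leaf — visit G.
        At D: go right to V.
          V is a leaf — visit V.
      At E: go right to P.
        Visit P.
        At P: no left child.
        At P: go right to Z.
          Z is a leaf — visit Z.
At J: go right to T.
  Visit T.
  At T: go left to B.
    Visit B.
    At B: go left to H.
      H is a leaf — visit H.
    At B: no right child.
  At T: no right child.
Full pre-order sequence: J, U, Q, S, F, E, D, L, G, V, P, Z, T, B, H.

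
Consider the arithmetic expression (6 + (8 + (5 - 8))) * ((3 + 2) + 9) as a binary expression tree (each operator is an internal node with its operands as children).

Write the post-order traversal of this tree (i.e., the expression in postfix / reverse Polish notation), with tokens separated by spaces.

Post-order on an expression tree gives postfix notation: for each operator, emit left operand, right operand, then the operator.

6 8 5 8 - + + 3 2 + 9 + *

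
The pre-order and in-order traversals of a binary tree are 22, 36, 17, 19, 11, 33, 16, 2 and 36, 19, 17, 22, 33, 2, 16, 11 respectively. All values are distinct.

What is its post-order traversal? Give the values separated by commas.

19, 17, 36, 2, 16, 33, 11, 22

The first element of pre-order is the root; it splits in-order into left and right subtrees.
Root 22: left subtree has 3 nodes {36, 19, 17}, right has 4 {33, 2, 16, 11}.
  Root 36: left subtree has 0 nodes { }, right has 2 {19, 17}.
    Root 17: left subtree has 1 node {19}, right has 0 { }.
  Root 11: left subtree has 3 nodes {33, 2, 16}, right has 0 { }.
    Root 33: left subtree has 0 nodes { }, right has 2 {2, 16}.
      Root 16: left subtree has 1 node {2}, right has 0 { }.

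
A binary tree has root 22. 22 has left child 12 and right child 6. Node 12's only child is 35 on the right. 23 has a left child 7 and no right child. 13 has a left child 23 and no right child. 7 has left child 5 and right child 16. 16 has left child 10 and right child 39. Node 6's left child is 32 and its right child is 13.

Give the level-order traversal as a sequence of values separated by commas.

Level-order visits nodes level by level from the root, left to right within each level.
Level 0: 22
Level 1: 12, 6
Level 2: 35, 32, 13
Level 3: 23
Level 4: 7
Level 5: 5, 16
Level 6: 10, 39

22, 12, 6, 35, 32, 13, 23, 7, 5, 16, 10, 39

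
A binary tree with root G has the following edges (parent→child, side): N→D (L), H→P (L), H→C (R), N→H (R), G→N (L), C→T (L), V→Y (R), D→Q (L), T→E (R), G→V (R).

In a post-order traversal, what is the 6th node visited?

Post-order visits the left subtree, then the right subtree, then the node.
At G: go left to N.
  At N: go left to D.
    At D: go left to Q.
      Q is a leaf — visit Q.
    At D: no right child.
    Visit D.
  At N: go right to H.
    At H: go left to P.
      P is a leaf — visit P.
    At H: go right to C.
      At C: go left to T.
        At T: no left child.
        At T: go right to E.
          E is a leaf — visit E.
        Visit T.
      At C: no right child.
      Visit C.
    Visit H.
  Visit N.
At G: go right to V.
  At V: no left child.
  At V: go right to Y.
    Y is a leaf — visit Y.
  Visit V.
Visit G.
Full post-order sequence: Q, D, P, E, T, C, H, N, Y, V, G.

C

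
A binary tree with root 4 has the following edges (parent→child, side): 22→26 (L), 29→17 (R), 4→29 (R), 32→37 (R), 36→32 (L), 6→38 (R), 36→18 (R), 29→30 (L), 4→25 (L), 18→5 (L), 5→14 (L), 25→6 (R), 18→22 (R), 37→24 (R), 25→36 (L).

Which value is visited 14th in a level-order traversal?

24

Level-order visits nodes level by level from the root, left to right within each level.
Level 0: 4
Level 1: 25, 29
Level 2: 36, 6, 30, 17
Level 3: 32, 18, 38
Level 4: 37, 5, 22
Level 5: 24, 14, 26
Full level-order sequence: 4, 25, 29, 36, 6, 30, 17, 32, 18, 38, 37, 5, 22, 24, 14, 26.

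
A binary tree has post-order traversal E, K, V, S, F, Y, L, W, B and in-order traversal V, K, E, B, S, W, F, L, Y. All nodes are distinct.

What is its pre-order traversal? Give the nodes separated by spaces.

The last element of post-order is the root; it splits in-order into left and right subtrees.
Root B: left subtree has 3 nodes {V, K, E}, right has 5 {S, W, F, L, Y}.
  Root V: left subtree has 0 nodes { }, right has 2 {K, E}.
    Root K: left subtree has 0 nodes { }, right has 1 {E}.
  Root W: left subtree has 1 node {S}, right has 3 {F, L, Y}.
    Root L: left subtree has 1 node {F}, right has 1 {Y}.

B V K E W S L F Y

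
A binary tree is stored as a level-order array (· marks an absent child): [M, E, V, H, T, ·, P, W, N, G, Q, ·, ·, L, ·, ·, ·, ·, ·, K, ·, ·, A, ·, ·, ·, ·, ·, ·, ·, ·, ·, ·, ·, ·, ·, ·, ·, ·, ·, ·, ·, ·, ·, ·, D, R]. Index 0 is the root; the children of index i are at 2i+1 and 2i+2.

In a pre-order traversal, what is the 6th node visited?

T

Pre-order visits the node, then its left subtree, then its right subtree.
Visit M.
At M: go left to E.
  Visit E.
  At E: go left to H.
    Visit H.
    At H: go left to W.
      W is a leaf — visit W.
    At H: go right to N.
      N is a leaf — visit N.
  At E: go right to T.
    Visit T.
    At T: go left to G.
      Visit G.
      At G: go left to K.
        K is a leaf — visit K.
      At G: no right child.
    At T: go right to Q.
      Visit Q.
      At Q: no left child.
      At Q: go right to A.
        Visit A.
        At A: go left to D.
          D is a leaf — visit D.
        At A: go right to R.
          R is a leaf — visit R.
At M: go right to V.
  Visit V.
  At V: no left child.
  At V: go right to P.
    Visit P.
    At P: go left to L.
      L is a leaf — visit L.
    At P: no right child.
Full pre-order sequence: M, E, H, W, N, T, G, K, Q, A, D, R, V, P, L.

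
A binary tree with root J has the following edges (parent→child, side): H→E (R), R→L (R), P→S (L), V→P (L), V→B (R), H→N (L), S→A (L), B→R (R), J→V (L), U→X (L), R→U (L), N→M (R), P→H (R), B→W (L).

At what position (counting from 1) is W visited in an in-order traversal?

9

In-order visits the left subtree, then the node, then the right subtree.
At J: go left to V.
  At V: go left to P.
    At P: go left to S.
      At S: go left to A.
        A is a leaf — visit A.
      Visit S.
      At S: no right child.
    Visit P.
    At P: go right to H.
      At H: go left to N.
        At N: no left child.
        Visit N.
        At N: go right to M.
          M is a leaf — visit M.
      Visit H.
      At H: go right to E.
        E is a leaf — visit E.
  Visit V.
  At V: go right to B.
    At B: go left to W.
      W is a leaf — visit W.
    Visit B.
    At B: go right to R.
      At R: go left to U.
        At U: go left to X.
          X is a leaf — visit X.
        Visit U.
        At U: no right child.
      Visit R.
      At R: go right to L.
        L is a leaf — visit L.
Visit J.
At J: no right child.
Full in-order sequence: A, S, P, N, M, H, E, V, W, B, X, U, R, L, J.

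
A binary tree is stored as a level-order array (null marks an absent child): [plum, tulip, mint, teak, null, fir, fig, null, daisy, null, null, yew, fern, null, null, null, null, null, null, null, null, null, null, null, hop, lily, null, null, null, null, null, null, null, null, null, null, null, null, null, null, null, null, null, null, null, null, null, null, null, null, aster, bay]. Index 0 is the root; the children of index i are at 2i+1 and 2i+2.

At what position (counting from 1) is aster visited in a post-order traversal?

Post-order visits the left subtree, then the right subtree, then the node.
At plum: go left to tulip.
  At tulip: go left to teak.
    At teak: no left child.
    At teak: go right to daisy.
      daisy is a leaf — visit daisy.
    Visit teak.
  At tulip: no right child.
  Visit tulip.
At plum: go right to mint.
  At mint: go left to fir.
    At fir: go left to yew.
      At yew: no left child.
      At yew: go right to hop.
        At hop: no left child.
        At hop: go right to aster.
          aster is a leaf — visit aster.
        Visit hop.
      Visit yew.
    At fir: go right to fern.
      At fern: go left to lily.
        At lily: go left to bay.
          bay is a leaf — visit bay.
        At lily: no right child.
        Visit lily.
      At fern: no right child.
      Visit fern.
    Visit fir.
  At mint: go right to fig.
    fig is a leaf — visit fig.
  Visit mint.
Visit plum.
Full post-order sequence: daisy, teak, tulip, aster, hop, yew, bay, lily, fern, fir, fig, mint, plum.

4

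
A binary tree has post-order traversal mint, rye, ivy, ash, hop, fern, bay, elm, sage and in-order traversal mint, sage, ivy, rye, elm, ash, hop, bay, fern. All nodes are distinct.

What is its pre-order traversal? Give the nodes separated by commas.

sage, mint, elm, ivy, rye, bay, hop, ash, fern

The last element of post-order is the root; it splits in-order into left and right subtrees.
Root sage: left subtree has 1 node {mint}, right has 7 {ivy, rye, elm, ash, hop, bay, fern}.
  Root elm: left subtree has 2 nodes {ivy, rye}, right has 4 {ash, hop, bay, fern}.
    Root ivy: left subtree has 0 nodes { }, right has 1 {rye}.
    Root bay: left subtree has 2 nodes {ash, hop}, right has 1 {fern}.
      Root hop: left subtree has 1 node {ash}, right has 0 { }.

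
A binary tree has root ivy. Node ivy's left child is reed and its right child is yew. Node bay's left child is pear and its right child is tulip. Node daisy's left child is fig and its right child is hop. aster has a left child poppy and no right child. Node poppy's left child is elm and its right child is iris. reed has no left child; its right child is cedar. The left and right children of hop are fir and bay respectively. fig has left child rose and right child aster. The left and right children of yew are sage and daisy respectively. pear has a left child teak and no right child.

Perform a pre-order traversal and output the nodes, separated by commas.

ivy, reed, cedar, yew, sage, daisy, fig, rose, aster, poppy, elm, iris, hop, fir, bay, pear, teak, tulip

Pre-order visits the node, then its left subtree, then its right subtree.
Visit ivy.
At ivy: go left to reed.
  Visit reed.
  At reed: no left child.
  At reed: go right to cedar.
    cedar is a leaf — visit cedar.
At ivy: go right to yew.
  Visit yew.
  At yew: go left to sage.
    sage is a leaf — visit sage.
  At yew: go right to daisy.
    Visit daisy.
    At daisy: go left to fig.
      Visit fig.
      At fig: go left to rose.
        rose is a leaf — visit rose.
      At fig: go right to aster.
        Visit aster.
        At aster: go left to poppy.
          Visit poppy.
          At poppy: go left to elm.
            elm is a leaf — visit elm.
          At poppy: go right to iris.
            iris is a leaf — visit iris.
        At aster: no right child.
    At daisy: go right to hop.
      Visit hop.
      At hop: go left to fir.
        fir is a leaf — visit fir.
      At hop: go right to bay.
        Visit bay.
        At bay: go left to pear.
          Visit pear.
          At pear: go left to teak.
            teak is a leaf — visit teak.
          At pear: no right child.
        At bay: go right to tulip.
          tulip is a leaf — visit tulip.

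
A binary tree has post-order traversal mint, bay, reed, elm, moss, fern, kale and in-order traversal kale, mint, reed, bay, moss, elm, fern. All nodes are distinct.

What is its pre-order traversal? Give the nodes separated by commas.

kale, fern, moss, reed, mint, bay, elm

The last element of post-order is the root; it splits in-order into left and right subtrees.
Root kale: left subtree has 0 nodes { }, right has 6 {mint, reed, bay, moss, elm, fern}.
  Root fern: left subtree has 5 nodes {mint, reed, bay, moss, elm}, right has 0 { }.
    Root moss: left subtree has 3 nodes {mint, reed, bay}, right has 1 {elm}.
      Root reed: left subtree has 1 node {mint}, right has 1 {bay}.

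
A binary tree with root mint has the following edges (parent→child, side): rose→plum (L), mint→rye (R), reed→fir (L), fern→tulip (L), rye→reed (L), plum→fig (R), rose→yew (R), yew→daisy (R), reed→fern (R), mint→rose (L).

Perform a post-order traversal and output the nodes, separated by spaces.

Post-order visits the left subtree, then the right subtree, then the node.
At mint: go left to rose.
  At rose: go left to plum.
    At plum: no left child.
    At plum: go right to fig.
      fig is a leaf — visit fig.
    Visit plum.
  At rose: go right to yew.
    At yew: no left child.
    At yew: go right to daisy.
      daisy is a leaf — visit daisy.
    Visit yew.
  Visit rose.
At mint: go right to rye.
  At rye: go left to reed.
    At reed: go left to fir.
      fir is a leaf — visit fir.
    At reed: go right to fern.
      At fern: go left to tulip.
        tulip is a leaf — visit tulip.
      At fern: no right child.
      Visit fern.
    Visit reed.
  At rye: no right child.
  Visit rye.
Visit mint.

fig plum daisy yew rose fir tulip fern reed rye mint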